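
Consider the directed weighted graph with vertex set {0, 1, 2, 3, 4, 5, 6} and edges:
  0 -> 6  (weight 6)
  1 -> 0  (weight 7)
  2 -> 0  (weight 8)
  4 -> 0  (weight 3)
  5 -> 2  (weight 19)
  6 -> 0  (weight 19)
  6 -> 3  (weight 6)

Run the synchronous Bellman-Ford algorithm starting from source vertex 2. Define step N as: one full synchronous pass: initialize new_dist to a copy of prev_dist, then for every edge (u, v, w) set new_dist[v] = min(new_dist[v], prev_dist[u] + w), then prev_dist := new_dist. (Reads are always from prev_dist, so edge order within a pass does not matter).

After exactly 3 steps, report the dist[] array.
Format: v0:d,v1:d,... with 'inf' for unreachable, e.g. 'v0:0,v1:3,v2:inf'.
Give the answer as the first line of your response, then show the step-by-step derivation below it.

v0:8,v1:inf,v2:0,v3:20,v4:inf,v5:inf,v6:14

step 1: dist = v0:8,v1:inf,v2:0,v3:inf,v4:inf,v5:inf,v6:inf
step 2: dist = v0:8,v1:inf,v2:0,v3:inf,v4:inf,v5:inf,v6:14
step 3: dist = v0:8,v1:inf,v2:0,v3:20,v4:inf,v5:inf,v6:14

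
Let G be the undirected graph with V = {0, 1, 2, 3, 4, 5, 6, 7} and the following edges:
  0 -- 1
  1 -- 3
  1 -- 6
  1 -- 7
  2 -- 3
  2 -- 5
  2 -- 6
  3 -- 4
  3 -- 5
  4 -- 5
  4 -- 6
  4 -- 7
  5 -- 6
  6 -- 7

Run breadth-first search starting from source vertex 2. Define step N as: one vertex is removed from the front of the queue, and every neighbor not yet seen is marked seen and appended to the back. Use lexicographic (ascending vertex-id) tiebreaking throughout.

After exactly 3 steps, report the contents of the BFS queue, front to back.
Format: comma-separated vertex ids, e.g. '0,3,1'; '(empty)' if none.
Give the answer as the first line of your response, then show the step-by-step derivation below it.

6,1,4

step 1: dequeue 2; queue=[3,5,6]; order=2
step 2: dequeue 3; queue=[5,6,1,4]; order=2,3
step 3: dequeue 5; queue=[6,1,4]; order=2,3,5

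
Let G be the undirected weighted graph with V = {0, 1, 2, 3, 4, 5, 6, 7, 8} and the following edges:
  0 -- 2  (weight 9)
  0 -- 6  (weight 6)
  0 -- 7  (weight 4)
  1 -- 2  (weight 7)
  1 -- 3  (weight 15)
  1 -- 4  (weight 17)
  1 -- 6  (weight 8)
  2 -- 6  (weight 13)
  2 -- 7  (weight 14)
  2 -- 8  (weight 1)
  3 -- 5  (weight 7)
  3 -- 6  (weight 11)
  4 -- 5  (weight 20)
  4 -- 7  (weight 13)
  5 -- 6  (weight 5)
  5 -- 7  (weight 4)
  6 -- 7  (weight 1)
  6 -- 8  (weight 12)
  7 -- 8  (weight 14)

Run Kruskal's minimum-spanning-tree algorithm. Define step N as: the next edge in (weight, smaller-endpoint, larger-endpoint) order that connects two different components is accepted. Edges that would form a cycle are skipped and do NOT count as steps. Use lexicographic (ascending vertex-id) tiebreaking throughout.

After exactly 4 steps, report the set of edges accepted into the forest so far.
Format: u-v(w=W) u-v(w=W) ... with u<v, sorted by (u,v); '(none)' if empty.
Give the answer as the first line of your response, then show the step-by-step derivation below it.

0-7(w=4) 2-8(w=1) 5-7(w=4) 6-7(w=1)

step 1: add edge 2-8 (w=1); MST = {2-8(w=1)}
step 2: add edge 6-7 (w=1); MST = {2-8(w=1) 6-7(w=1)}
step 3: add edge 0-7 (w=4); MST = {0-7(w=4) 2-8(w=1) 6-7(w=1)}
step 4: add edge 5-7 (w=4); MST = {0-7(w=4) 2-8(w=1) 5-7(w=4) 6-7(w=1)}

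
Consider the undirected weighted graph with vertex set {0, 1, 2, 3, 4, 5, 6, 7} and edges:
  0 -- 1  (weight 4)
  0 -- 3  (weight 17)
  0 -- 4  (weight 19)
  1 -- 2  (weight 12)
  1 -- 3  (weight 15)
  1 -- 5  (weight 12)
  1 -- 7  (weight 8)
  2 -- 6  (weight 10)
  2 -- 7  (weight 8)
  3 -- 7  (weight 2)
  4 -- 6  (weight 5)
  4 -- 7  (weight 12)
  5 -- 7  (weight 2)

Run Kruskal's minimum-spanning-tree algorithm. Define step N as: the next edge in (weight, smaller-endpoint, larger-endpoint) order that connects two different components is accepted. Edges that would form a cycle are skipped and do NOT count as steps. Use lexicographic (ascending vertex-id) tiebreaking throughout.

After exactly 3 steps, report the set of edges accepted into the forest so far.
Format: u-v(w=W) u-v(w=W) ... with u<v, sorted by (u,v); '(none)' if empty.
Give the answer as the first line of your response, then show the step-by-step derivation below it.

0-1(w=4) 3-7(w=2) 5-7(w=2)

step 1: add edge 3-7 (w=2); MST = {3-7(w=2)}
step 2: add edge 5-7 (w=2); MST = {3-7(w=2) 5-7(w=2)}
step 3: add edge 0-1 (w=4); MST = {0-1(w=4) 3-7(w=2) 5-7(w=2)}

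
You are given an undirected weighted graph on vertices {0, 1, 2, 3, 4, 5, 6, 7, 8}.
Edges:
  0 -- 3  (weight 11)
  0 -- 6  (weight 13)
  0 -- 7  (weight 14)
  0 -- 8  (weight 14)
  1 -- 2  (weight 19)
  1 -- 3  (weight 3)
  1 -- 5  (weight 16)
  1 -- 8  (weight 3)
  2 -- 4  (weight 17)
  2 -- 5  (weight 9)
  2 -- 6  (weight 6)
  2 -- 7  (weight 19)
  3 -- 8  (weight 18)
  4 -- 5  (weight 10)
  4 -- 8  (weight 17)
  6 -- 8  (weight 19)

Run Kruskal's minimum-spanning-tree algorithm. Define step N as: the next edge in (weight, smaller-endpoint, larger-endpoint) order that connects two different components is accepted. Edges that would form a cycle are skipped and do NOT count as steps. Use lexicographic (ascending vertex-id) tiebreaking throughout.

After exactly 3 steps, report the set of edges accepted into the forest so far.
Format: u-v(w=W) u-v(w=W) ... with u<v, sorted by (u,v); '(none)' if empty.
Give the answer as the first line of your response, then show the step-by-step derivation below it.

1-3(w=3) 1-8(w=3) 2-6(w=6)

step 1: add edge 1-3 (w=3); MST = {1-3(w=3)}
step 2: add edge 1-8 (w=3); MST = {1-3(w=3) 1-8(w=3)}
step 3: add edge 2-6 (w=6); MST = {1-3(w=3) 1-8(w=3) 2-6(w=6)}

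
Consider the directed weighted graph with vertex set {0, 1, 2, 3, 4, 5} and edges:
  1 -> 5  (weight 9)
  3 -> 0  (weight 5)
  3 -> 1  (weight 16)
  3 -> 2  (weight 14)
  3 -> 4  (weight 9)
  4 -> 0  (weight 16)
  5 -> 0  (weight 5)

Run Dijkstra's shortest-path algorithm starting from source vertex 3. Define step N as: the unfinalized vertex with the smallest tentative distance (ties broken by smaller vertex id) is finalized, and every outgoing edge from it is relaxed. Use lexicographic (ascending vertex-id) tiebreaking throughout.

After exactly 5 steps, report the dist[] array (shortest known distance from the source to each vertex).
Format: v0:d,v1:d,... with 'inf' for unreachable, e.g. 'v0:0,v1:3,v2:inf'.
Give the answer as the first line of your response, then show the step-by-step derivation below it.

v0:5,v1:16,v2:14,v3:0,v4:9,v5:25

step 1: dist = v0:5,v1:16,v2:14,v3:0,v4:9,v5:inf
step 2: dist = v0:5,v1:16,v2:14,v3:0,v4:9,v5:inf
step 3: dist = v0:5,v1:16,v2:14,v3:0,v4:9,v5:inf
step 4: dist = v0:5,v1:16,v2:14,v3:0,v4:9,v5:inf
step 5: dist = v0:5,v1:16,v2:14,v3:0,v4:9,v5:25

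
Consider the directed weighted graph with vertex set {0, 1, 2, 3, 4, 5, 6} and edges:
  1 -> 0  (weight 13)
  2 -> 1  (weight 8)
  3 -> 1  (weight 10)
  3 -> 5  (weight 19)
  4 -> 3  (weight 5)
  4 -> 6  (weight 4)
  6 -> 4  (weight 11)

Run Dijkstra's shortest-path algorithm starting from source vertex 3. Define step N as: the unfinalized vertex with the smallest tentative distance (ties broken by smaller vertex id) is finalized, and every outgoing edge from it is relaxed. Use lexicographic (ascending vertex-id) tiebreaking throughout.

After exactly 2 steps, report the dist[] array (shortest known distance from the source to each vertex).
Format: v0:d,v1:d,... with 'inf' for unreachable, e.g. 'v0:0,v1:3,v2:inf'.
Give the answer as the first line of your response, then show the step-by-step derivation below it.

v0:23,v1:10,v2:inf,v3:0,v4:inf,v5:19,v6:inf

step 1: dist = v0:inf,v1:10,v2:inf,v3:0,v4:inf,v5:19,v6:inf
step 2: dist = v0:23,v1:10,v2:inf,v3:0,v4:inf,v5:19,v6:inf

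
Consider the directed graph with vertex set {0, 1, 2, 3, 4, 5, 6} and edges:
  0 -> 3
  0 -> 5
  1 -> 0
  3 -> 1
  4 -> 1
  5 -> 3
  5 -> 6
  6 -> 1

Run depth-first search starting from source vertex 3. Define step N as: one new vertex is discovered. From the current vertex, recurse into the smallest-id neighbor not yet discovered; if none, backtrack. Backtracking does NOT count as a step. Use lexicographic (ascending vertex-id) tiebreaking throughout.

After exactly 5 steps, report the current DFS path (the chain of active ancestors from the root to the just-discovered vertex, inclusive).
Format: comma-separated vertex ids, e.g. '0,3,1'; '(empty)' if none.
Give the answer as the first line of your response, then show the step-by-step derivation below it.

3,1,0,5,6

step 1: discover 3; path=3; order=3
step 2: discover 1; path=3>1; order=3,1
step 3: discover 0; path=3>1>0; order=3,1,0
step 4: discover 5; path=3>1>0>5; order=3,1,0,5
step 5: discover 6; path=3>1>0>5>6; order=3,1,0,5,6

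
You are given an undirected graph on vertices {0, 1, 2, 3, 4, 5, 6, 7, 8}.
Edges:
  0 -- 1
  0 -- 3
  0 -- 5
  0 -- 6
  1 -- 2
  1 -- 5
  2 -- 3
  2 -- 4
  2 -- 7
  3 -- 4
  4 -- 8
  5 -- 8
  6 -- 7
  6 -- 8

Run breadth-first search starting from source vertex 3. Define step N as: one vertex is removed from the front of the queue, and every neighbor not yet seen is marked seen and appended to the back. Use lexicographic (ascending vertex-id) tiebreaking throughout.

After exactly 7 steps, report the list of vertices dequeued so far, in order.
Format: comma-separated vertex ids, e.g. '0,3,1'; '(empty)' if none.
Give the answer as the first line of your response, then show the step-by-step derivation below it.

3,0,2,4,1,5,6

step 1: dequeue 3; queue=[0,2,4]; order=3
step 2: dequeue 0; queue=[2,4,1,5,6]; order=3,0
step 3: dequeue 2; queue=[4,1,5,6,7]; order=3,0,2
step 4: dequeue 4; queue=[1,5,6,7,8]; order=3,0,2,4
step 5: dequeue 1; queue=[5,6,7,8]; order=3,0,2,4,1
step 6: dequeue 5; queue=[6,7,8]; order=3,0,2,4,1,5
step 7: dequeue 6; queue=[7,8]; order=3,0,2,4,1,5,6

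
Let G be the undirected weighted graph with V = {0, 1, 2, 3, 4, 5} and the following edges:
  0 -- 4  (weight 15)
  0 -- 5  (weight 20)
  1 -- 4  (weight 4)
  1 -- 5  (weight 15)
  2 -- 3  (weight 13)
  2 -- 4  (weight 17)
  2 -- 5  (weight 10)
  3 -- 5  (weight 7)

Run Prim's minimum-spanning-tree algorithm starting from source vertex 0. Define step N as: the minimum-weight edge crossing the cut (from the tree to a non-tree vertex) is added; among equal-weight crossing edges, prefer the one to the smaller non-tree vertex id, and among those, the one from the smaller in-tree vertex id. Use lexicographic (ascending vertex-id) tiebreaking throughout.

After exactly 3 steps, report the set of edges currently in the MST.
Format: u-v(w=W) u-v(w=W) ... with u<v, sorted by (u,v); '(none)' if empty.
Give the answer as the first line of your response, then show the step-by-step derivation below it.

0-4(w=15) 1-4(w=4) 1-5(w=15)

step 1: add edge 0-4 (w=15); MST = {0-4(w=15)}
step 2: add edge 1-4 (w=4); MST = {0-4(w=15) 1-4(w=4)}
step 3: add edge 1-5 (w=15); MST = {0-4(w=15) 1-4(w=4) 1-5(w=15)}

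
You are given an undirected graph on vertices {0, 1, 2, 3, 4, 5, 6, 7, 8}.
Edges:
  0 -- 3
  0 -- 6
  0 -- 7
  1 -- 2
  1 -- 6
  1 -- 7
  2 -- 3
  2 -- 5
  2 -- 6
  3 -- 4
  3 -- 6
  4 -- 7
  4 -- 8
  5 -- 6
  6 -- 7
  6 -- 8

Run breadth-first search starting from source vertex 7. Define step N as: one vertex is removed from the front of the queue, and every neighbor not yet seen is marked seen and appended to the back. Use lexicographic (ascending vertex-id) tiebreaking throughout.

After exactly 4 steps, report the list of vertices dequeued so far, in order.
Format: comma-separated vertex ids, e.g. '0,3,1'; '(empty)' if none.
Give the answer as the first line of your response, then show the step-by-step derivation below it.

7,0,1,4

step 1: dequeue 7; queue=[0,1,4,6]; order=7
step 2: dequeue 0; queue=[1,4,6,3]; order=7,0
step 3: dequeue 1; queue=[4,6,3,2]; order=7,0,1
step 4: dequeue 4; queue=[6,3,2,8]; order=7,0,1,4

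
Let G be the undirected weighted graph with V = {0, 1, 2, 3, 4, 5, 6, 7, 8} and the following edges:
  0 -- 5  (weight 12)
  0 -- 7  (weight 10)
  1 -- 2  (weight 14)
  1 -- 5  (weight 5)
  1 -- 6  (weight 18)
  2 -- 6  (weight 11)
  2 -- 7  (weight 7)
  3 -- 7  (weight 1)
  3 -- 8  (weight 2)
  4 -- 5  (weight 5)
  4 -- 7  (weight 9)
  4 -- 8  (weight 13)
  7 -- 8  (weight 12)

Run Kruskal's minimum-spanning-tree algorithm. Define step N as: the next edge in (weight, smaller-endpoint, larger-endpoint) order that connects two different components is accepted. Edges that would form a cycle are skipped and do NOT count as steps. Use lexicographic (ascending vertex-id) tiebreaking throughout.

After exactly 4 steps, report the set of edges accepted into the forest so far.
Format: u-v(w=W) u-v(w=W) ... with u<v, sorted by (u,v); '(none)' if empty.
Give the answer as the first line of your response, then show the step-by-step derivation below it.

1-5(w=5) 3-7(w=1) 3-8(w=2) 4-5(w=5)

step 1: add edge 3-7 (w=1); MST = {3-7(w=1)}
step 2: add edge 3-8 (w=2); MST = {3-7(w=1) 3-8(w=2)}
step 3: add edge 1-5 (w=5); MST = {1-5(w=5) 3-7(w=1) 3-8(w=2)}
step 4: add edge 4-5 (w=5); MST = {1-5(w=5) 3-7(w=1) 3-8(w=2) 4-5(w=5)}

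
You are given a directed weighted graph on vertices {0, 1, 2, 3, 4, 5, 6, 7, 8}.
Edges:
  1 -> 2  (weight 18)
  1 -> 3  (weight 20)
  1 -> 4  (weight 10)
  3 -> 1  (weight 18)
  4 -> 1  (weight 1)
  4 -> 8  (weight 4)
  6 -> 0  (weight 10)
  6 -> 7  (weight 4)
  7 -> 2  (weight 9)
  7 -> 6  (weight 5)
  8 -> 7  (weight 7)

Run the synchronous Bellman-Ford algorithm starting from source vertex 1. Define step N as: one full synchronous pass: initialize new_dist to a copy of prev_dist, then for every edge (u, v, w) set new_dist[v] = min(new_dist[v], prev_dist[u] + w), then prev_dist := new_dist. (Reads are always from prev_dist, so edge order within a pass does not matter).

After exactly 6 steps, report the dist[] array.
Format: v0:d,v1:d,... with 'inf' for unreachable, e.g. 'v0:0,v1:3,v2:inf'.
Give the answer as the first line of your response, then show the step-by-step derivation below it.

v0:36,v1:0,v2:18,v3:20,v4:10,v5:inf,v6:26,v7:21,v8:14

step 1: dist = v0:inf,v1:0,v2:18,v3:20,v4:10,v5:inf,v6:inf,v7:inf,v8:inf
step 2: dist = v0:inf,v1:0,v2:18,v3:20,v4:10,v5:inf,v6:inf,v7:inf,v8:14
step 3: dist = v0:inf,v1:0,v2:18,v3:20,v4:10,v5:inf,v6:inf,v7:21,v8:14
step 4: dist = v0:inf,v1:0,v2:18,v3:20,v4:10,v5:inf,v6:26,v7:21,v8:14
step 5: dist = v0:36,v1:0,v2:18,v3:20,v4:10,v5:inf,v6:26,v7:21,v8:14
step 6: dist = v0:36,v1:0,v2:18,v3:20,v4:10,v5:inf,v6:26,v7:21,v8:14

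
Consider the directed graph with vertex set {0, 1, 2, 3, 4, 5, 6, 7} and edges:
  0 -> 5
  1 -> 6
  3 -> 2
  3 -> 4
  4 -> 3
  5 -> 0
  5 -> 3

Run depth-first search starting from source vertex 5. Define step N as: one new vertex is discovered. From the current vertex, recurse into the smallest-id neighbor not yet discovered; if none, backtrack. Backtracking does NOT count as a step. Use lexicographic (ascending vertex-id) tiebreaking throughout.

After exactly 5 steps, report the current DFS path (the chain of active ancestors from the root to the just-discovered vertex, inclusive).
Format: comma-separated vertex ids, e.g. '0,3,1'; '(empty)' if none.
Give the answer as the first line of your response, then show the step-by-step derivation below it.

5,3,4

step 1: discover 5; path=5; order=5
step 2: discover 0; path=5>0; order=5,0
step 3: discover 3; path=5>3; order=5,0,3
step 4: discover 2; path=5>3>2; order=5,0,3,2
step 5: discover 4; path=5>3>4; order=5,0,3,2,4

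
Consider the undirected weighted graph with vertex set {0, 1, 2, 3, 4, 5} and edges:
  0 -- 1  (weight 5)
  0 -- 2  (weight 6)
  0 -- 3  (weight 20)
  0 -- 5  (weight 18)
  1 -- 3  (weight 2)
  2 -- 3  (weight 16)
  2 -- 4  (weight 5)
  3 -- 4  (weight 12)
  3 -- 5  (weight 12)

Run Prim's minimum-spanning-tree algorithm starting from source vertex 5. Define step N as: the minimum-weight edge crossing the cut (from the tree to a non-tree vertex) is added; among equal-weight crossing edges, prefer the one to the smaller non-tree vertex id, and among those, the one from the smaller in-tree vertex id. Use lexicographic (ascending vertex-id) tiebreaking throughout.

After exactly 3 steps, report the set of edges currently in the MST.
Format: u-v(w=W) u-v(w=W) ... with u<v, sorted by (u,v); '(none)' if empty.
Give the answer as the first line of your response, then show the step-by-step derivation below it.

0-1(w=5) 1-3(w=2) 3-5(w=12)

step 1: add edge 3-5 (w=12); MST = {3-5(w=12)}
step 2: add edge 1-3 (w=2); MST = {1-3(w=2) 3-5(w=12)}
step 3: add edge 0-1 (w=5); MST = {0-1(w=5) 1-3(w=2) 3-5(w=12)}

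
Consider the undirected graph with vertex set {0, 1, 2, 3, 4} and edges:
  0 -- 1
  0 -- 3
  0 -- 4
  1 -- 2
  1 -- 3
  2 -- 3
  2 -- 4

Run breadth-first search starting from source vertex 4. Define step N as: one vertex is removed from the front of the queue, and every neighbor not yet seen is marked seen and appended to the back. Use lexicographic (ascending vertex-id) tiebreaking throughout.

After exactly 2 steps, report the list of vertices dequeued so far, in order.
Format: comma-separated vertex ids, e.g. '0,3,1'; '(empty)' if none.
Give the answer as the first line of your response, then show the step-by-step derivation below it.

4,0

step 1: dequeue 4; queue=[0,2]; order=4
step 2: dequeue 0; queue=[2,1,3]; order=4,0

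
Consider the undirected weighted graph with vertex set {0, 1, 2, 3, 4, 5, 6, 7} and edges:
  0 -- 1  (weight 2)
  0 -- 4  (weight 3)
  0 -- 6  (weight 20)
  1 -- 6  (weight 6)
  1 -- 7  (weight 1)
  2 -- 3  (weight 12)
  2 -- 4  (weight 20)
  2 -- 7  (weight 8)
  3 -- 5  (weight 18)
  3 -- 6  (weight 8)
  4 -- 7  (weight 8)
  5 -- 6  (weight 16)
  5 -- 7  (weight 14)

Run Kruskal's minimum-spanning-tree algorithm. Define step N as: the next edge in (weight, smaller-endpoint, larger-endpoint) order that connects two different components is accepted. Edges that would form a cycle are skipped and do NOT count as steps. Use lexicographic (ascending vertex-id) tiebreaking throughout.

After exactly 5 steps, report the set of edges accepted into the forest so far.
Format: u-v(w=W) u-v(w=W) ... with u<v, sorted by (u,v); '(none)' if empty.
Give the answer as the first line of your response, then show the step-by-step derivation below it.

0-1(w=2) 0-4(w=3) 1-6(w=6) 1-7(w=1) 2-7(w=8)

step 1: add edge 1-7 (w=1); MST = {1-7(w=1)}
step 2: add edge 0-1 (w=2); MST = {0-1(w=2) 1-7(w=1)}
step 3: add edge 0-4 (w=3); MST = {0-1(w=2) 0-4(w=3) 1-7(w=1)}
step 4: add edge 1-6 (w=6); MST = {0-1(w=2) 0-4(w=3) 1-6(w=6) 1-7(w=1)}
step 5: add edge 2-7 (w=8); MST = {0-1(w=2) 0-4(w=3) 1-6(w=6) 1-7(w=1) 2-7(w=8)}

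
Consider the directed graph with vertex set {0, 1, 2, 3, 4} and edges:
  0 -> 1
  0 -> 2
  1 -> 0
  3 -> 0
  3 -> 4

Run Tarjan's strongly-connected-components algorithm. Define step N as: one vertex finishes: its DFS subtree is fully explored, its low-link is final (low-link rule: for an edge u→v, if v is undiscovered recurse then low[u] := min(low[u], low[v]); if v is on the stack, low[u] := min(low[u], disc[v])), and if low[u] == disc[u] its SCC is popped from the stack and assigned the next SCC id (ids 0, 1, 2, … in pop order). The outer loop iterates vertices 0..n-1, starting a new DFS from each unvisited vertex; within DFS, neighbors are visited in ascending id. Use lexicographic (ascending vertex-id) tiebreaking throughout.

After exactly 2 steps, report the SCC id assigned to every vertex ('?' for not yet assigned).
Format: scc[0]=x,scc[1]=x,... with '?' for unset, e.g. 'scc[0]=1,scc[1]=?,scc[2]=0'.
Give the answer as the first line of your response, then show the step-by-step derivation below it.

scc[0]=?,scc[1]=?,scc[2]=0,scc[3]=?,scc[4]=?

step 1: low=(low[0]=0,low[1]=0,low[2]=?,low[3]=?,low[4]=?); scc=(scc[0]=?,scc[1]=?,scc[2]=?,scc[3]=?,scc[4]=?)
step 2: low=(low[0]=0,low[1]=0,low[2]=2,low[3]=?,low[4]=?); scc=(scc[0]=?,scc[1]=?,scc[2]=0,scc[3]=?,scc[4]=?)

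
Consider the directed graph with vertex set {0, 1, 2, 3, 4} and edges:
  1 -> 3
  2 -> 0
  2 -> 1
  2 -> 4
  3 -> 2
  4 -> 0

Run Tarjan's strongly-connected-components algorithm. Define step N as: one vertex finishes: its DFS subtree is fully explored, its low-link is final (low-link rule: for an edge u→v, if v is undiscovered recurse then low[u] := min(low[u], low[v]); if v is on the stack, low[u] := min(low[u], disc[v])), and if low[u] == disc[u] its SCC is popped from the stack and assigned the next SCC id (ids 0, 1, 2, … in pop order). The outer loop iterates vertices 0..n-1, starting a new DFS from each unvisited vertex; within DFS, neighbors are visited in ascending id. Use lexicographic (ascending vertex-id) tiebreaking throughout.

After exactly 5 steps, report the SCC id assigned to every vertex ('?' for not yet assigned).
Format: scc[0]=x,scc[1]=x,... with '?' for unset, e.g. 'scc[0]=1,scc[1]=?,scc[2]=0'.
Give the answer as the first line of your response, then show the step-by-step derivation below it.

scc[0]=0,scc[1]=2,scc[2]=2,scc[3]=2,scc[4]=1

step 1: low=(low[0]=0,low[1]=?,low[2]=?,low[3]=?,low[4]=?); scc=(scc[0]=0,scc[1]=?,scc[2]=?,scc[3]=?,scc[4]=?)
step 2: low=(low[0]=0,low[1]=1,low[2]=1,low[3]=2,low[4]=4); scc=(scc[0]=0,scc[1]=?,scc[2]=?,scc[3]=?,scc[4]=1)
step 3: low=(low[0]=0,low[1]=1,low[2]=1,low[3]=2,low[4]=4); scc=(scc[0]=0,scc[1]=?,scc[2]=?,scc[3]=?,scc[4]=1)
step 4: low=(low[0]=0,low[1]=1,low[2]=1,low[3]=1,low[4]=4); scc=(scc[0]=0,scc[1]=?,scc[2]=?,scc[3]=?,scc[4]=1)
step 5: low=(low[0]=0,low[1]=1,low[2]=1,low[3]=1,low[4]=4); scc=(scc[0]=0,scc[1]=2,scc[2]=2,scc[3]=2,scc[4]=1)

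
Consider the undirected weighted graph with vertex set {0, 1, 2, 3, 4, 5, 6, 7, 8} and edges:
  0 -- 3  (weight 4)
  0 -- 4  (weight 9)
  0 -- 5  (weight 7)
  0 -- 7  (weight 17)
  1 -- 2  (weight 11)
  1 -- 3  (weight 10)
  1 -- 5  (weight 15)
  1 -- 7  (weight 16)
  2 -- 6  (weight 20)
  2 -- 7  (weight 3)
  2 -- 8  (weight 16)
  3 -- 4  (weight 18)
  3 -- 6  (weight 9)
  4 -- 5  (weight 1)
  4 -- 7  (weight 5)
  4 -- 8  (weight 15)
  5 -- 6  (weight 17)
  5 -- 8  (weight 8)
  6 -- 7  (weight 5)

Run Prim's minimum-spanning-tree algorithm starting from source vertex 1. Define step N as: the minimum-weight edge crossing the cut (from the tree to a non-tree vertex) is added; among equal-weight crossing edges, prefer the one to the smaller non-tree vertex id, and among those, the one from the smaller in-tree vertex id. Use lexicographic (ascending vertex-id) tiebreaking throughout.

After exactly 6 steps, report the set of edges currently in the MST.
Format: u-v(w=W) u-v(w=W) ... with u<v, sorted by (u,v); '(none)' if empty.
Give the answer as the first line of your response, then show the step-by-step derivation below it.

0-3(w=4) 0-5(w=7) 1-3(w=10) 2-7(w=3) 4-5(w=1) 4-7(w=5)

step 1: add edge 1-3 (w=10); MST = {1-3(w=10)}
step 2: add edge 0-3 (w=4); MST = {0-3(w=4) 1-3(w=10)}
step 3: add edge 0-5 (w=7); MST = {0-3(w=4) 0-5(w=7) 1-3(w=10)}
step 4: add edge 4-5 (w=1); MST = {0-3(w=4) 0-5(w=7) 1-3(w=10) 4-5(w=1)}
step 5: add edge 4-7 (w=5); MST = {0-3(w=4) 0-5(w=7) 1-3(w=10) 4-5(w=1) 4-7(w=5)}
step 6: add edge 2-7 (w=3); MST = {0-3(w=4) 0-5(w=7) 1-3(w=10) 2-7(w=3) 4-5(w=1) 4-7(w=5)}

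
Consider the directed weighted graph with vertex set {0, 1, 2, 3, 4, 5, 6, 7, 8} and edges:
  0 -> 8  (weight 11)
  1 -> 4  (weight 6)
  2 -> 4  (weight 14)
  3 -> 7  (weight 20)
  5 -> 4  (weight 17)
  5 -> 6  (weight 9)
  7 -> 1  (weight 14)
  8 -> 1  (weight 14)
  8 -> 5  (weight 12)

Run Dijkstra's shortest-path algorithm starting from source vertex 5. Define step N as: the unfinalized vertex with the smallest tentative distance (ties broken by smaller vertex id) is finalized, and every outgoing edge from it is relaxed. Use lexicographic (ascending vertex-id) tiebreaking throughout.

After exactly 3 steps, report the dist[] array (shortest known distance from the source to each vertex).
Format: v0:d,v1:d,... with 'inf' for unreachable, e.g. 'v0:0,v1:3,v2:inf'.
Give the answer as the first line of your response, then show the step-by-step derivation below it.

v0:inf,v1:inf,v2:inf,v3:inf,v4:17,v5:0,v6:9,v7:inf,v8:inf

step 1: dist = v0:inf,v1:inf,v2:inf,v3:inf,v4:17,v5:0,v6:9,v7:inf,v8:inf
step 2: dist = v0:inf,v1:inf,v2:inf,v3:inf,v4:17,v5:0,v6:9,v7:inf,v8:inf
step 3: dist = v0:inf,v1:inf,v2:inf,v3:inf,v4:17,v5:0,v6:9,v7:inf,v8:inf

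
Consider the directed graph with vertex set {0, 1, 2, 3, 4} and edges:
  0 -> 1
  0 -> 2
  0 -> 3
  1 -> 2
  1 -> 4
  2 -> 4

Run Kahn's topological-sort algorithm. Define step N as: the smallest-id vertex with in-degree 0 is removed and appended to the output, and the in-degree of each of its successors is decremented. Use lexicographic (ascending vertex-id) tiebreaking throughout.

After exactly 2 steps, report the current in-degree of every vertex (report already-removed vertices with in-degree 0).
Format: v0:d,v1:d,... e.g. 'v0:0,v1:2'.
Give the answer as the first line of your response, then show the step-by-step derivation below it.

v0:0,v1:0,v2:0,v3:0,v4:1

step 1: output 0; order=[0]; indeg=(0,0,1,0,2)
step 2: output 1; order=[0,1]; indeg=(0,0,0,0,1)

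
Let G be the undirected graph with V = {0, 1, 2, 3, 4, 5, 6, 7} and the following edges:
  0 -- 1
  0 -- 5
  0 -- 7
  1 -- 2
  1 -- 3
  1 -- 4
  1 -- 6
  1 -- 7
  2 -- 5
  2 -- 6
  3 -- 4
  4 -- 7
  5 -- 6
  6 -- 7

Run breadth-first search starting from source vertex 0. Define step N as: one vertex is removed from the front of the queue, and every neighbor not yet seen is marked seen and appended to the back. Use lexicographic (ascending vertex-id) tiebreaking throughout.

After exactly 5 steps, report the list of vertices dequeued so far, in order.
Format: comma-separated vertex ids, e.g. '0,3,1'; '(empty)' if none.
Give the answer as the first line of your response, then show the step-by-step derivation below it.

0,1,5,7,2

step 1: dequeue 0; queue=[1,5,7]; order=0
step 2: dequeue 1; queue=[5,7,2,3,4,6]; order=0,1
step 3: dequeue 5; queue=[7,2,3,4,6]; order=0,1,5
step 4: dequeue 7; queue=[2,3,4,6]; order=0,1,5,7
step 5: dequeue 2; queue=[3,4,6]; order=0,1,5,7,2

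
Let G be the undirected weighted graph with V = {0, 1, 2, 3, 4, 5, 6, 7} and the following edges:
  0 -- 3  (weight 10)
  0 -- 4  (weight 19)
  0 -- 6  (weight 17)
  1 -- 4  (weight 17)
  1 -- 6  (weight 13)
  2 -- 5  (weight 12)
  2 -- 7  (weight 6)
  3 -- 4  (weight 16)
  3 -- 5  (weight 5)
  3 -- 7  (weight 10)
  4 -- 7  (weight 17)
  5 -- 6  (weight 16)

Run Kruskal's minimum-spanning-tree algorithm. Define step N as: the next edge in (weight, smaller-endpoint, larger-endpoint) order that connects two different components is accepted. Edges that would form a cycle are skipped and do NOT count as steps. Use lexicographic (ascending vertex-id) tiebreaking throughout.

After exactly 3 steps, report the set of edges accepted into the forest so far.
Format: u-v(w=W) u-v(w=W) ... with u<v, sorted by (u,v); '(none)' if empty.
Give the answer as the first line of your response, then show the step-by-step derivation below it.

0-3(w=10) 2-7(w=6) 3-5(w=5)

step 1: add edge 3-5 (w=5); MST = {3-5(w=5)}
step 2: add edge 2-7 (w=6); MST = {2-7(w=6) 3-5(w=5)}
step 3: add edge 0-3 (w=10); MST = {0-3(w=10) 2-7(w=6) 3-5(w=5)}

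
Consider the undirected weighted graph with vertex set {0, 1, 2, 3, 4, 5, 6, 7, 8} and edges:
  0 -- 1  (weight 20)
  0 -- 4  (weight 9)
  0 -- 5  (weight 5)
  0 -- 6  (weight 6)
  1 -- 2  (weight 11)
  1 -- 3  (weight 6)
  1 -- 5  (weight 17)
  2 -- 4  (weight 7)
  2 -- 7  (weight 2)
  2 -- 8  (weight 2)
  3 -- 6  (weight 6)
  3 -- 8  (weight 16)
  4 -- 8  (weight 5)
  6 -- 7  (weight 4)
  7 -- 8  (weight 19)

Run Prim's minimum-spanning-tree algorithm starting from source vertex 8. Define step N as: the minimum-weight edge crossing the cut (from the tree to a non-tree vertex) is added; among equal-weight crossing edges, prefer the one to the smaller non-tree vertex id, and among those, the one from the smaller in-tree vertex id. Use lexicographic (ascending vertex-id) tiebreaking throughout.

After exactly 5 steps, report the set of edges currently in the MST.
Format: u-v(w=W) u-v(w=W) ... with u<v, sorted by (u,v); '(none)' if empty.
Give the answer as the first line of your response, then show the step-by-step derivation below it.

0-6(w=6) 2-7(w=2) 2-8(w=2) 4-8(w=5) 6-7(w=4)

step 1: add edge 2-8 (w=2); MST = {2-8(w=2)}
step 2: add edge 2-7 (w=2); MST = {2-7(w=2) 2-8(w=2)}
step 3: add edge 6-7 (w=4); MST = {2-7(w=2) 2-8(w=2) 6-7(w=4)}
step 4: add edge 4-8 (w=5); MST = {2-7(w=2) 2-8(w=2) 4-8(w=5) 6-7(w=4)}
step 5: add edge 0-6 (w=6); MST = {0-6(w=6) 2-7(w=2) 2-8(w=2) 4-8(w=5) 6-7(w=4)}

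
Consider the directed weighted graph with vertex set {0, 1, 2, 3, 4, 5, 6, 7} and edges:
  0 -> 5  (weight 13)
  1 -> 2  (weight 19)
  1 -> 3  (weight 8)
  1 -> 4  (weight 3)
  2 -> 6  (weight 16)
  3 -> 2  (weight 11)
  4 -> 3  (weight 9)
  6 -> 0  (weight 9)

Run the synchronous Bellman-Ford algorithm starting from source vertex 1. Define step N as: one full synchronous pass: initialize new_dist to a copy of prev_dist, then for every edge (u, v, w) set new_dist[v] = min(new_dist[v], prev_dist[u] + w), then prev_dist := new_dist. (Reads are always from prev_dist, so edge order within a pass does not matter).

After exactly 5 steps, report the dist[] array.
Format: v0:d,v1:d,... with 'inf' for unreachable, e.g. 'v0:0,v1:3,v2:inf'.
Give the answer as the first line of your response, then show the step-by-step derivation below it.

v0:44,v1:0,v2:19,v3:8,v4:3,v5:57,v6:35,v7:inf

step 1: dist = v0:inf,v1:0,v2:19,v3:8,v4:3,v5:inf,v6:inf,v7:inf
step 2: dist = v0:inf,v1:0,v2:19,v3:8,v4:3,v5:inf,v6:35,v7:inf
step 3: dist = v0:44,v1:0,v2:19,v3:8,v4:3,v5:inf,v6:35,v7:inf
step 4: dist = v0:44,v1:0,v2:19,v3:8,v4:3,v5:57,v6:35,v7:inf
step 5: dist = v0:44,v1:0,v2:19,v3:8,v4:3,v5:57,v6:35,v7:inf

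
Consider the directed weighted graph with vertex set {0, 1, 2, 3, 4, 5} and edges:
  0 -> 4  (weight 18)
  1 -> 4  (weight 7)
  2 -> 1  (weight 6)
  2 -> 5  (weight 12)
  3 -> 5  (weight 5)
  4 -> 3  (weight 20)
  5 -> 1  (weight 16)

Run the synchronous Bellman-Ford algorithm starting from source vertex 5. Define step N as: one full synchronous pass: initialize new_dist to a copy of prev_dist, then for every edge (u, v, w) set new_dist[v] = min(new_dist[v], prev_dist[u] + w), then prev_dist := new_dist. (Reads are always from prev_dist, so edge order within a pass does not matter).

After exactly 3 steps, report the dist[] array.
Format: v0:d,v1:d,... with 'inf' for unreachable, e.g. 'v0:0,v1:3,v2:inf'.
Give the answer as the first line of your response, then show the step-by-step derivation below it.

v0:inf,v1:16,v2:inf,v3:43,v4:23,v5:0

step 1: dist = v0:inf,v1:16,v2:inf,v3:inf,v4:inf,v5:0
step 2: dist = v0:inf,v1:16,v2:inf,v3:inf,v4:23,v5:0
step 3: dist = v0:inf,v1:16,v2:inf,v3:43,v4:23,v5:0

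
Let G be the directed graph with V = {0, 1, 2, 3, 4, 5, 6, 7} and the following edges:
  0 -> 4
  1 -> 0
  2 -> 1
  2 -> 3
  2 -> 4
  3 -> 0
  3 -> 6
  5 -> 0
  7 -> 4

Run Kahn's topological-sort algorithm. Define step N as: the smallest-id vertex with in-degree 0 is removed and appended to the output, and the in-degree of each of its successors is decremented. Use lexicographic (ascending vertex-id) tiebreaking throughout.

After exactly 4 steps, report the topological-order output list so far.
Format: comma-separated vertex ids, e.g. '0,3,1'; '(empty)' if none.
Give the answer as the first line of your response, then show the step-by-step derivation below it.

2,1,3,5

step 1: output 2; order=[2]; indeg=(3,0,0,0,2,0,1,0)
step 2: output 1; order=[2,1]; indeg=(2,0,0,0,2,0,1,0)
step 3: output 3; order=[2,1,3]; indeg=(1,0,0,0,2,0,0,0)
step 4: output 5; order=[2,1,3,5]; indeg=(0,0,0,0,2,0,0,0)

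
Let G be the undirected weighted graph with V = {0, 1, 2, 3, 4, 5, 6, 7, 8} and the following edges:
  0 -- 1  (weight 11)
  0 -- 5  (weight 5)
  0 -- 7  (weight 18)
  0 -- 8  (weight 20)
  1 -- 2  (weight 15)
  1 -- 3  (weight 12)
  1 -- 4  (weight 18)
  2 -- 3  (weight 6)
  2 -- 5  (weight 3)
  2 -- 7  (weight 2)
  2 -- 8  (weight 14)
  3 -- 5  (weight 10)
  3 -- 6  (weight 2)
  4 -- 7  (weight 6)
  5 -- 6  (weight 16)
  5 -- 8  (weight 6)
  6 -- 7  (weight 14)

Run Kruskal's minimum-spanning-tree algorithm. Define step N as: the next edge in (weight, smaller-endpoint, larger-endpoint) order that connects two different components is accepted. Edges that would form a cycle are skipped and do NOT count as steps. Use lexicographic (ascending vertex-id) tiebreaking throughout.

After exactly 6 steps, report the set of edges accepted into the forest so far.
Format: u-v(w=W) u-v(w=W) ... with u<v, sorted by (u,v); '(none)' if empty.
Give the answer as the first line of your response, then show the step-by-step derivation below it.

0-5(w=5) 2-3(w=6) 2-5(w=3) 2-7(w=2) 3-6(w=2) 4-7(w=6)

step 1: add edge 2-7 (w=2); MST = {2-7(w=2)}
step 2: add edge 3-6 (w=2); MST = {2-7(w=2) 3-6(w=2)}
step 3: add edge 2-5 (w=3); MST = {2-5(w=3) 2-7(w=2) 3-6(w=2)}
step 4: add edge 0-5 (w=5); MST = {0-5(w=5) 2-5(w=3) 2-7(w=2) 3-6(w=2)}
step 5: add edge 2-3 (w=6); MST = {0-5(w=5) 2-3(w=6) 2-5(w=3) 2-7(w=2) 3-6(w=2)}
step 6: add edge 4-7 (w=6); MST = {0-5(w=5) 2-3(w=6) 2-5(w=3) 2-7(w=2) 3-6(w=2) 4-7(w=6)}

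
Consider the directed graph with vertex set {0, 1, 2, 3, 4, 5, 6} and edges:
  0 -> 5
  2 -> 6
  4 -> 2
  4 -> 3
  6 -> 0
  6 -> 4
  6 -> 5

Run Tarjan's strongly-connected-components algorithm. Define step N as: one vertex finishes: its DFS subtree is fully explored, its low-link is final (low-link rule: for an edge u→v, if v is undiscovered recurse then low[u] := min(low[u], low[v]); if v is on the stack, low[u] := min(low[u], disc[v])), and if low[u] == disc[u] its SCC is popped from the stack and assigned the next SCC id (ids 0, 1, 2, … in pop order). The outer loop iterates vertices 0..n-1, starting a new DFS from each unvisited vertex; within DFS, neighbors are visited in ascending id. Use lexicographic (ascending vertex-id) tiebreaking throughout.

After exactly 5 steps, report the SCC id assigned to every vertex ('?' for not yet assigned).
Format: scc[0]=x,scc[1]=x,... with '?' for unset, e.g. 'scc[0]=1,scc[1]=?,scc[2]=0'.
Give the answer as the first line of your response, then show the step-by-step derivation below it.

scc[0]=1,scc[1]=2,scc[2]=?,scc[3]=3,scc[4]=?,scc[5]=0,scc[6]=?

step 1: low=(low[0]=0,low[1]=?,low[2]=?,low[3]=?,low[4]=?,low[5]=1,low[6]=?); scc=(scc[0]=?,scc[1]=?,scc[2]=?,scc[3]=?,scc[4]=?,scc[5]=0,scc[6]=?)
step 2: low=(low[0]=0,low[1]=?,low[2]=?,low[3]=?,low[4]=?,low[5]=1,low[6]=?); scc=(scc[0]=1,scc[1]=?,scc[2]=?,scc[3]=?,scc[4]=?,scc[5]=0,scc[6]=?)
step 3: low=(low[0]=0,low[1]=2,low[2]=?,low[3]=?,low[4]=?,low[5]=1,low[6]=?); scc=(scc[0]=1,scc[1]=2,scc[2]=?,scc[3]=?,scc[4]=?,scc[5]=0,scc[6]=?)
step 4: low=(low[0]=0,low[1]=2,low[2]=3,low[3]=6,low[4]=3,low[5]=1,low[6]=4); scc=(scc[0]=1,scc[1]=2,scc[2]=?,scc[3]=3,scc[4]=?,scc[5]=0,scc[6]=?)
step 5: low=(low[0]=0,low[1]=2,low[2]=3,low[3]=6,low[4]=3,low[5]=1,low[6]=4); scc=(scc[0]=1,scc[1]=2,scc[2]=?,scc[3]=3,scc[4]=?,scc[5]=0,scc[6]=?)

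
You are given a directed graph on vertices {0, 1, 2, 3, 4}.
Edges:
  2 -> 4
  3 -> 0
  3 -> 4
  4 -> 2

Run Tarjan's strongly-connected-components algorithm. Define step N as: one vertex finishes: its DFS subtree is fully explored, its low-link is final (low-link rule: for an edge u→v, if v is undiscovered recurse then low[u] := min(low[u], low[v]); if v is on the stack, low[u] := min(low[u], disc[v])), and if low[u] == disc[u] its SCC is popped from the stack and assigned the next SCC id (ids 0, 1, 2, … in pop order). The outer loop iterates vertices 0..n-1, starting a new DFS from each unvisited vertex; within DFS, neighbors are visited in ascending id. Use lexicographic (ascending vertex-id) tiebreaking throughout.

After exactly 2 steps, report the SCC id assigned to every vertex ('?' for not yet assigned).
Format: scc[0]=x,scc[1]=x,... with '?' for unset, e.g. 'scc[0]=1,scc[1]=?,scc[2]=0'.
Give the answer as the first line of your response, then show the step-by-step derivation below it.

scc[0]=0,scc[1]=1,scc[2]=?,scc[3]=?,scc[4]=?

step 1: low=(low[0]=0,low[1]=?,low[2]=?,low[3]=?,low[4]=?); scc=(scc[0]=0,scc[1]=?,scc[2]=?,scc[3]=?,scc[4]=?)
step 2: low=(low[0]=0,low[1]=1,low[2]=?,low[3]=?,low[4]=?); scc=(scc[0]=0,scc[1]=1,scc[2]=?,scc[3]=?,scc[4]=?)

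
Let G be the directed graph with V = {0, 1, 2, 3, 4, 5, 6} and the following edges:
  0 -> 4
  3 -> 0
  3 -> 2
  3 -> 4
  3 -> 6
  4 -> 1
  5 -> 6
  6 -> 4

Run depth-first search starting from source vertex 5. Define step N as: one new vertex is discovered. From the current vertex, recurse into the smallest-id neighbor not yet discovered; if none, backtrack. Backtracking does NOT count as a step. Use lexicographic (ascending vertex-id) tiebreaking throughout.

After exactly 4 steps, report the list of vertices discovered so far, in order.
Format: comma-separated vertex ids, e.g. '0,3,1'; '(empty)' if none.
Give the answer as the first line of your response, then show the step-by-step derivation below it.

5,6,4,1

step 1: discover 5; path=5; order=5
step 2: discover 6; path=5>6; order=5,6
step 3: discover 4; path=5>6>4; order=5,6,4
step 4: discover 1; path=5>6>4>1; order=5,6,4,1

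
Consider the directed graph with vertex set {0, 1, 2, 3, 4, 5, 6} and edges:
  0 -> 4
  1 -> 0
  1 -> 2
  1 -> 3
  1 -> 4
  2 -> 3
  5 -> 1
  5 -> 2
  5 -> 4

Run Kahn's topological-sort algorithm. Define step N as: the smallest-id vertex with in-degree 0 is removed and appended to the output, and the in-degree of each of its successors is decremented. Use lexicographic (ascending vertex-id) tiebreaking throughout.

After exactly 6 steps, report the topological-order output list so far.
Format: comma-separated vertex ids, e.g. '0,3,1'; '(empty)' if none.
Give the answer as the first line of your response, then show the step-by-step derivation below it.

5,1,0,2,3,4

step 1: output 5; order=[5]; indeg=(1,0,1,2,2,0,0)
step 2: output 1; order=[5,1]; indeg=(0,0,0,1,1,0,0)
step 3: output 0; order=[5,1,0]; indeg=(0,0,0,1,0,0,0)
step 4: output 2; order=[5,1,0,2]; indeg=(0,0,0,0,0,0,0)
step 5: output 3; order=[5,1,0,2,3]; indeg=(0,0,0,0,0,0,0)
step 6: output 4; order=[5,1,0,2,3,4]; indeg=(0,0,0,0,0,0,0)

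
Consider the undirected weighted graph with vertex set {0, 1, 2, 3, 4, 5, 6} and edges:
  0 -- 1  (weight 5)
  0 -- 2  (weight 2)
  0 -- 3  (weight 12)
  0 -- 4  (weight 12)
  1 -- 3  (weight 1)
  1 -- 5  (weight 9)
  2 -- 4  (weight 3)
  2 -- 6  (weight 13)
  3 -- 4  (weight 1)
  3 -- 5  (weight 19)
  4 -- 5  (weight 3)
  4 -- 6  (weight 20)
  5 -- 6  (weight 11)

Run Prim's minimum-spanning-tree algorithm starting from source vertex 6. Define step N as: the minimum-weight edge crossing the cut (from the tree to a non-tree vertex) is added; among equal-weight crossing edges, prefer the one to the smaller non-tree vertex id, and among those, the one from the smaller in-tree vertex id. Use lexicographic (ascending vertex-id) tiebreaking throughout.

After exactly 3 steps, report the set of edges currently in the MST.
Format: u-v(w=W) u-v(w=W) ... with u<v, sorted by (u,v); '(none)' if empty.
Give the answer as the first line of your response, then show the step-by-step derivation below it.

3-4(w=1) 4-5(w=3) 5-6(w=11)

step 1: add edge 5-6 (w=11); MST = {5-6(w=11)}
step 2: add edge 4-5 (w=3); MST = {4-5(w=3) 5-6(w=11)}
step 3: add edge 3-4 (w=1); MST = {3-4(w=1) 4-5(w=3) 5-6(w=11)}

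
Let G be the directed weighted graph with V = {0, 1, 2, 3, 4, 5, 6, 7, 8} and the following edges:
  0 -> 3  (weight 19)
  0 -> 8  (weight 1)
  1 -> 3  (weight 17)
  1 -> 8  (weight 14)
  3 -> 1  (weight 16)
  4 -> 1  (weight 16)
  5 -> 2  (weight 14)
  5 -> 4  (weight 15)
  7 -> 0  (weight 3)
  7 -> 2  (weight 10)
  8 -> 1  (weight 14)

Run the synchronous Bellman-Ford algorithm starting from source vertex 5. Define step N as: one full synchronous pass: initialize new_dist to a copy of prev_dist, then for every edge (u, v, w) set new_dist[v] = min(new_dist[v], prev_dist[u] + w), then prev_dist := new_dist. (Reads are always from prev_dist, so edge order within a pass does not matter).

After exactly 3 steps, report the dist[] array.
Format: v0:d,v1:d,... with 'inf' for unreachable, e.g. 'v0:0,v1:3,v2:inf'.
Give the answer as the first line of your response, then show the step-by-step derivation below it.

v0:inf,v1:31,v2:14,v3:48,v4:15,v5:0,v6:inf,v7:inf,v8:45

step 1: dist = v0:inf,v1:inf,v2:14,v3:inf,v4:15,v5:0,v6:inf,v7:inf,v8:inf
step 2: dist = v0:inf,v1:31,v2:14,v3:inf,v4:15,v5:0,v6:inf,v7:inf,v8:inf
step 3: dist = v0:inf,v1:31,v2:14,v3:48,v4:15,v5:0,v6:inf,v7:inf,v8:45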